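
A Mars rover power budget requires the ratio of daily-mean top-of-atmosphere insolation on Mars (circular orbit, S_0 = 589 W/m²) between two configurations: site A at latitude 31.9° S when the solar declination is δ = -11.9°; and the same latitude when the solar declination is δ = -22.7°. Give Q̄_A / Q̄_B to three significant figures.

— Configuration A (ϕ=-31.9°):
cos h₀ = −tan(-31.9°) tan(-11.900°) = -0.1312, h₀ = 1.7023 rad.
Bracket: h₀ sin ϕ sin δ + cos ϕ cos δ sin h₀ = 1.7023×-0.52844×-0.20620 + 0.84897×0.97851×0.99136 = 0.185490 + 0.823548 = 1.009038.
Q̄ = (S_0/π) × [bracket] = (589/π) × 1.009038 = 189.18 W/m².
— Configuration B (ϕ=-31.9°):
cos h₀ = −tan(-31.9°) tan(-22.700°) = -0.2604, h₀ = 1.8342 rad.
Bracket: h₀ sin ϕ sin δ + cos ϕ cos δ sin h₀ = 1.8342×-0.52844×-0.38591 + 0.84897×0.92254×0.96551 = 0.374049 + 0.756196 = 1.130245.
Q̄ = (S_0/π) × [bracket] = (589/π) × 1.130245 = 211.90 W/m².
Ratio Q̄_A / Q̄_B = 189.18 / 211.90 = 0.8928.

Q̄_A / Q̄_B ≈ 0.893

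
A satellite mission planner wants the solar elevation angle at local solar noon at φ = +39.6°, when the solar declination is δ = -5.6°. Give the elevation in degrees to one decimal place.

44.8°

At local noon the hour angle is zero, so the zenith angle equals |φ − δ| = |+39.6° − (-5.600°)| = 45.200°.
Elevation = 90° − 45.200° = 44.8°.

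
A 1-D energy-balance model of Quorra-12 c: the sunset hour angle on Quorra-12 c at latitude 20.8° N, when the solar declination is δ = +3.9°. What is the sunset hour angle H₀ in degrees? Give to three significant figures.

H₀ = 91.5°

cos H₀ = −tan φ · tan δ = −tan(+20.8°) × tan(+3.900°) = -0.0259, so H₀ = 1.5967 rad = 91.48°.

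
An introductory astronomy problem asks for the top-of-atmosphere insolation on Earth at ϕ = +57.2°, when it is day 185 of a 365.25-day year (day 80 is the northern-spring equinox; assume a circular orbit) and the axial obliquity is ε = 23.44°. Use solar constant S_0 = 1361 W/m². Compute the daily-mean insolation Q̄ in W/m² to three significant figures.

Q̄ ≈ 485 W/m²

Solar longitude: L_s = 360° × (185 − 80)/365.25 = 103.491°.
sin δ = sin 23.44° × sin 103.491° = 0.38681, so δ = +22.756°.
cos h₀ = −tan(+57.2°) tan(+22.756°) = -0.6509, h₀ = 2.2795 rad.
Bracket: h₀ sin ϕ sin δ + cos ϕ cos δ sin h₀ = 2.2795×0.84057×0.38681 + 0.54171×0.92216×0.75918 = 0.741159 + 0.379243 = 1.120402.
Q̄ = (S_0/π) × [bracket] = (1361/π) × 1.120402 = 485.4 W/m².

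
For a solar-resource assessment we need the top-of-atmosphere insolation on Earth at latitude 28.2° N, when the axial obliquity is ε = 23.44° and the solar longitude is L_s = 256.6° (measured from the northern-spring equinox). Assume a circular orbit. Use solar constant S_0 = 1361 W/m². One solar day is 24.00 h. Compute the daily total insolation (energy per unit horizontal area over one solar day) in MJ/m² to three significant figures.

Solar declination: sin δ = sin ε · sin L_s = sin 23.44° × sin 256.6° = -0.38696, so δ = -22.765°.
cos h₀ = −tan(+28.2°) tan(-22.765°) = 0.2250, h₀ = 1.3438 rad.
Bracket: h₀ sin ϕ sin δ + cos ϕ cos δ sin h₀ = 1.3438×0.47255×-0.38696 + 0.88130×0.92210×0.97436 = -0.245725 + 0.791810 = 0.546085.
Q̄ = (S_0/π) × [bracket] = (1361/π) × 0.546085 = 236.57 W/m².
Daily total = Q̄ × 24.00 h × 3600 s/h = 236.57 × 24.00 × 3600 / 10⁶ = 20.44 MJ/m².

20.4 MJ/m²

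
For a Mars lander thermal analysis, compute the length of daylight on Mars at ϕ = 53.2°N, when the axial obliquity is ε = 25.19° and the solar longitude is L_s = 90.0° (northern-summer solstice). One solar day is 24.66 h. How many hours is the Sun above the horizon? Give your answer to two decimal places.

17.67 h

Solar declination: sin δ = sin ε · sin L_s = sin 25.19° × sin 90.0° = 0.42562, so δ = +25.190°.
cos h₀ = −tan ϕ · tan δ = −tan(+53.2°) × tan(+25.190°) = -0.6287, so h₀ = 2.2507 rad = 128.96°.
Daylight = 2h₀/(2π) × 24.66 h = (2.2507/π) × 24.66 = 17.67 h.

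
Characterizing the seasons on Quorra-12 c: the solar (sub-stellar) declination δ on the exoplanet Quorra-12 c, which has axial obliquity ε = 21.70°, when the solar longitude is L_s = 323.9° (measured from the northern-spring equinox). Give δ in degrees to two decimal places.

δ = -12.58°

sin δ = sin ε · sin L_s = sin 21.70° × sin 323.9° = -0.217853.
δ = arcsin(-0.217853) = -12.58°.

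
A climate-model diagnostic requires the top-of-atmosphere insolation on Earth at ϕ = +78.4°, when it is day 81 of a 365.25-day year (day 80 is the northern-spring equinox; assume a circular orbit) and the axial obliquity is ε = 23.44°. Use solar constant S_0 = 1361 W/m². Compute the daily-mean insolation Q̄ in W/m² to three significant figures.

Solar longitude: L_s = 360° × (81 − 80)/365.25 = 0.986°.
sin δ = sin 23.44° × sin 0.986° = 0.00684, so δ = +0.392°.
cos h₀ = −tan(+78.4°) tan(+0.392°) = -0.0333, h₀ = 1.6041 rad.
Bracket: h₀ sin ϕ sin δ + cos ϕ cos δ sin h₀ = 1.6041×0.97958×0.00684 + 0.20108×0.99998×0.99944 = 0.010748 + 0.200963 = 0.211711.
Q̄ = (S_0/π) × [bracket] = (1361/π) × 0.211711 = 91.72 W/m².

Q̄ ≈ 91.7 W/m²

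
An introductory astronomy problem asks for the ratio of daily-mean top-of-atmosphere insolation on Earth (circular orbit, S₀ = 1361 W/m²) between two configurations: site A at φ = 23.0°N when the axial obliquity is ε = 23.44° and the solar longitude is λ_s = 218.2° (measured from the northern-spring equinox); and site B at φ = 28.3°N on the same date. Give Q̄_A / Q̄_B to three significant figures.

— Configuration A (φ=+23.0°):
Solar declination: sin δ = sin ε · sin λ_s = sin 23.44° × sin 218.2° = -0.24600, so δ = -14.241°.
cos H₀ = −tan(+23.0°) tan(-14.241°) = 0.1077, H₀ = 1.4629 rad.
Bracket: H₀ sin φ sin δ + cos φ cos δ sin H₀ = 1.4629×0.39073×-0.24600 + 0.92050×0.96927×0.99418 = -0.140613 + 0.887020 = 0.746407.
Q̄ = (S₀/π) × [bracket] = (1361/π) × 0.746407 = 323.36 W/m².
— Configuration B (φ=+28.3°):
cos H₀ = −tan(+28.3°) tan(-14.241°) = 0.1367, H₀ = 1.4337 rad.
Bracket: H₀ sin φ sin δ + cos φ cos δ sin H₀ = 1.4337×0.47409×-0.24600 + 0.88048×0.96927×0.99062 = -0.167207 + 0.845418 = 0.678211.
Q̄ = (S₀/π) × [bracket] = (1361/π) × 0.678211 = 293.81 W/m².
Ratio Q̄_A / Q̄_B = 323.36 / 293.81 = 1.101.

Q̄_A / Q̄_B ≈ 1.10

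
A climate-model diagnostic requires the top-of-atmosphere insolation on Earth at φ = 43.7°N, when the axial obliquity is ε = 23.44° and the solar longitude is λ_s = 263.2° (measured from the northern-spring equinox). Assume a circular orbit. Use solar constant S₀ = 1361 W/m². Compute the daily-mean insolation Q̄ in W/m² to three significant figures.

Q̄ ≈ 127 W/m²

Solar declination: sin δ = sin ε · sin λ_s = sin 23.44° × sin 263.2° = -0.39499, so δ = -23.265°.
cos H₀ = −tan(+43.7°) tan(-23.265°) = 0.4109, H₀ = 1.1474 rad.
Bracket: H₀ sin φ sin δ + cos φ cos δ sin H₀ = 1.1474×0.69088×-0.39499 + 0.72297×0.91869×0.91169 = -0.313115 + 0.605531 = 0.292416.
Q̄ = (S₀/π) × [bracket] = (1361/π) × 0.292416 = 126.7 W/m².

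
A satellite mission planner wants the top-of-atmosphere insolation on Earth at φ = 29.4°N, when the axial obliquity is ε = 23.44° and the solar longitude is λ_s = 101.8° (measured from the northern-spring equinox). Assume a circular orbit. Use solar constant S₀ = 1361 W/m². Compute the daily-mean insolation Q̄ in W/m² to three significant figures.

Solar declination: sin δ = sin ε · sin λ_s = sin 23.44° × sin 101.8° = 0.38938, so δ = +22.916°.
cos H₀ = −tan(+29.4°) tan(+22.916°) = -0.2382, H₀ = 1.8113 rad.
Bracket: H₀ sin φ sin δ + cos φ cos δ sin H₀ = 1.8113×0.49090×0.38938 + 0.87121×0.92108×0.97121 = 0.346224 + 0.779351 = 1.125575.
Q̄ = (S₀/π) × [bracket] = (1361/π) × 1.125575 = 487.6 W/m².

Q̄ ≈ 488 W/m²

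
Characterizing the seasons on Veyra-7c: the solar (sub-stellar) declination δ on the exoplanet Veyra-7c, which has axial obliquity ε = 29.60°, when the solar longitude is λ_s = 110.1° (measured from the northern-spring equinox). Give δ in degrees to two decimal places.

δ = +27.64°

sin δ = sin ε · sin λ_s = sin 29.60° × sin 110.1° = 0.463858.
δ = arcsin(0.463858) = +27.64°.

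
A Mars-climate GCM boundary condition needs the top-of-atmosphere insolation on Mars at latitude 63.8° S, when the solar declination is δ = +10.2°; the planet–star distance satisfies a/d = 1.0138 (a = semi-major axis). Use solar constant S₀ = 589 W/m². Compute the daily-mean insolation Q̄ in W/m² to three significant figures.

Q̄ ≈ 41.3 W/m²

cos H₀ = −tan(-63.8°) tan(+10.200°) = 0.3657, H₀ = 1.1965 rad.
Bracket: H₀ sin φ sin δ + cos φ cos δ sin H₀ = 1.1965×-0.89726×0.17708 + 0.44151×0.98420×0.93075 = -0.190108 + 0.404443 = 0.214335.
Inverse-square distance factor (a/d)² = 1.0138² = 1.027790.
Q̄ = (S₀/π) × 1.027790 × [bracket] = (589/π) × 1.027790 × 0.214335 = 41.30 W/m².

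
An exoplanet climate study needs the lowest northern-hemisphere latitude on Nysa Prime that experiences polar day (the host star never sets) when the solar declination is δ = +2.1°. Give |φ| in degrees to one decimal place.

|φ| = 87.9°

Polar day requires cos H₀ = −tan φ tan δ ≤ −1, i.e. tan φ tan δ ≥ 1.
The boundary is |tan φ| · |tan δ| = 1, so |φ| = 90° − |δ| = 90° − 2.1° = 87.9° in the northern hemisphere.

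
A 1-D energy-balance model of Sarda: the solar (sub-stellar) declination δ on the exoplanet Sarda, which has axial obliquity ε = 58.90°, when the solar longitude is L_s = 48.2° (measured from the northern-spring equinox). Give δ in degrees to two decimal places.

δ = +39.67°

sin δ = sin ε · sin L_s = sin 58.90° × sin 48.2° = 0.638327.
δ = arcsin(0.638327) = +39.67°.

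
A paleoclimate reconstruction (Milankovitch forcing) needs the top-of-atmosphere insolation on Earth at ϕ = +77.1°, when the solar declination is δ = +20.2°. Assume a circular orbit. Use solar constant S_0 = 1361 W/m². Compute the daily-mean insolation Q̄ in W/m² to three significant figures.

cos h₀ = −tan(+77.1°) tan(+20.200°) = -1.6065 ≤ −1 ⇒ polar day, h₀ = π.
Bracket: h₀ sin ϕ sin δ + cos ϕ cos δ sin h₀ = 3.1416×0.97476×0.34530 + 0.22325×0.93849×0.00000 = 1.057414 + 0.000000 = 1.057414.
Q̄ = (S_0/π) × [bracket] = (1361/π) × 1.057414 = 458.1 W/m².

Q̄ ≈ 458 W/m²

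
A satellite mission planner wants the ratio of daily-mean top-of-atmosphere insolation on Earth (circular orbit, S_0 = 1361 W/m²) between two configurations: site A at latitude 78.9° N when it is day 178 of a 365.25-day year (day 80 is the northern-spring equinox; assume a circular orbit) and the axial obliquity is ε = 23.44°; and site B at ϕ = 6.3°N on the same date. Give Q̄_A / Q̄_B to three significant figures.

— Configuration A (ϕ=+78.9°):
Solar longitude: L_s = 360° × (178 − 80)/365.25 = 96.591°.
sin δ = sin 23.44° × sin 96.591° = 0.39516, so δ = +23.276°.
cos h₀ = −tan(+78.9°) tan(+23.276°) = -2.1926 ≤ −1 ⇒ polar day, h₀ = π.
Bracket: h₀ sin ϕ sin δ + cos ϕ cos δ sin h₀ = 3.1416×0.98129×0.39516 + 0.19252×0.91861×0.00000 = 1.218207 + 0.000000 = 1.218207.
Q̄ = (S_0/π) × [bracket] = (1361/π) × 1.218207 = 527.75 W/m².
— Configuration B (ϕ=+6.3°):
cos h₀ = −tan(+6.3°) tan(+23.276°) = -0.0475, h₀ = 1.6183 rad.
Bracket: h₀ sin ϕ sin δ + cos ϕ cos δ sin h₀ = 1.6183×0.10973×0.39516 + 0.99396×0.91861×0.99887 = 0.070171 + 0.912030 = 0.982201.
Q̄ = (S_0/π) × [bracket] = (1361/π) × 0.982201 = 425.51 W/m².
Ratio Q̄_A / Q̄_B = 527.75 / 425.51 = 1.240.

Q̄_A / Q̄_B ≈ 1.24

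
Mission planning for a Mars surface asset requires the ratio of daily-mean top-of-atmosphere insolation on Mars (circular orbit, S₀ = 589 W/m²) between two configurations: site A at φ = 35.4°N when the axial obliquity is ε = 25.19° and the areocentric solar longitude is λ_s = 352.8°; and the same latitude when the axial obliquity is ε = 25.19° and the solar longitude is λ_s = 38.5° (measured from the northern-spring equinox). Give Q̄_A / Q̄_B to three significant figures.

— Configuration A (φ=+35.4°):
sin δ = sin 25.19° × sin 352.8° = -0.05334, so δ = -3.058°.
cos H₀ = −tan(+35.4°) tan(-3.058°) = 0.0380, H₀ = 1.5328 rad.
Bracket: H₀ sin φ sin δ + cos φ cos δ sin H₀ = 1.5328×0.57928×-0.05334 + 0.81513×0.99858×0.99928 = -0.047362 + 0.813386 = 0.766024.
Q̄ = (S₀/π) × [bracket] = (589/π) × 0.766024 = 143.62 W/m².
— Configuration B (φ=+35.4°):
Solar declination: sin δ = sin ε · sin λ_s = sin 25.19° × sin 38.5° = 0.26496, so δ = +15.364°.
cos H₀ = −tan(+35.4°) tan(+15.364°) = -0.1953, H₀ = 1.7673 rad.
Bracket: H₀ sin φ sin δ + cos φ cos δ sin H₀ = 1.7673×0.57928×0.26496 + 0.81513×0.96426×0.98075 = 0.271256 + 0.770867 = 1.042123.
Q̄ = (S₀/π) × [bracket] = (589/π) × 1.042123 = 195.38 W/m².
Ratio Q̄_A / Q̄_B = 143.62 / 195.38 = 0.7351.

Q̄_A / Q̄_B ≈ 0.735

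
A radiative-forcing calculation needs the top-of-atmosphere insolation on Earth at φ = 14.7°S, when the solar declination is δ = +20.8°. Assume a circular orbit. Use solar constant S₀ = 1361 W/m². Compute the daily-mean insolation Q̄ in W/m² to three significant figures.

Q̄ ≈ 332 W/m²

cos H₀ = −tan(-14.7°) tan(+20.800°) = 0.0997, H₀ = 1.4710 rad.
Bracket: H₀ sin φ sin δ + cos φ cos δ sin H₀ = 1.4710×-0.25376×0.35511 + 0.96727×0.93483×0.99502 = -0.132556 + 0.899730 = 0.767174.
Q̄ = (S₀/π) × [bracket] = (1361/π) × 0.767174 = 332.4 W/m².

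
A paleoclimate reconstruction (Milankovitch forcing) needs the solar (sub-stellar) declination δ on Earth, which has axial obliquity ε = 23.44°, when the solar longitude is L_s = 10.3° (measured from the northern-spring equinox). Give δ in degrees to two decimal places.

δ = +4.08°

sin δ = sin ε · sin L_s = sin 23.44° × sin 10.3° = 0.071125.
δ = arcsin(0.071125) = +4.08°.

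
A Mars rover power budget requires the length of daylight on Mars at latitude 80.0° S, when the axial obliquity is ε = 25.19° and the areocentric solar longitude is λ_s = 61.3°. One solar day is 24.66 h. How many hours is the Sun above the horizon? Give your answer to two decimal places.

0.00 h

sin δ = sin 25.19° × sin 61.3° = 0.37333, so δ = +21.921°.
cos H₀ = −tan φ · tan δ = 2.2823 ≥ 1, so the Sun never rises (polar night) and H₀ = 0.
Daylight = 2H₀/(2π) × 24.66 h = (0.0000/π) × 24.66 = 0.00 h.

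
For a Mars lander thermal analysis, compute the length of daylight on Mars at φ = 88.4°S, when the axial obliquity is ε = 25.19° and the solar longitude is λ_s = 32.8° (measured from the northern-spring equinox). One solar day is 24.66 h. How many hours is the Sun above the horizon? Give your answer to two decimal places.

Solar declination: sin δ = sin ε · sin λ_s = sin 25.19° × sin 32.8° = 0.23056, so δ = +13.330°.
cos H₀ = −tan φ · tan δ = 8.4828 ≥ 1, so the Sun never rises (polar night) and H₀ = 0.
Daylight = 2H₀/(2π) × 24.66 h = (0.0000/π) × 24.66 = 0.00 h.

0.00 h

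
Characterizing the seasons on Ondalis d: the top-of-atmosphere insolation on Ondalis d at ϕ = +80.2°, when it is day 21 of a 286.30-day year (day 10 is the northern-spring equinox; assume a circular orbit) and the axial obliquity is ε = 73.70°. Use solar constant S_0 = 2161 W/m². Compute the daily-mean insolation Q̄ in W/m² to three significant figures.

Q̄ ≈ 489 W/m²

Solar longitude: L_s = 360° × (21 − 10)/286.30 = 13.832°.
sin δ = sin 73.70° × sin 13.832° = 0.22946, so δ = +13.265°.
cos h₀ = −tan(+80.2°) tan(+13.265°) = -1.3649 ≤ −1 ⇒ polar day, h₀ = π.
Bracket: h₀ sin ϕ sin δ + cos ϕ cos δ sin h₀ = 3.1416×0.98541×0.22946 + 0.17021×0.97332×0.00000 = 0.710354 + 0.000000 = 0.710354.
Q̄ = (S_0/π) × [bracket] = (2161/π) × 0.710354 = 488.6 W/m².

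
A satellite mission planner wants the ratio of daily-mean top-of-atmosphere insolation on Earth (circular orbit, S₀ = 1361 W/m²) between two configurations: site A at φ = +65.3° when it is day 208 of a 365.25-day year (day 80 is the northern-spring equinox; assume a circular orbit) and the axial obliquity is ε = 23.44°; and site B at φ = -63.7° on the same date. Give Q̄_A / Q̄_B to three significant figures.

— Configuration A (φ=+65.3°):
Solar longitude: λ_s = 360° × (208 − 80)/365.25 = 126.160°.
sin δ = sin 23.44° × sin 126.160° = 0.32116, so δ = +18.733°.
cos H₀ = −tan(+65.3°) tan(+18.733°) = -0.7373, H₀ = 2.3999 rad.
Bracket: H₀ sin φ sin δ + cos φ cos δ sin H₀ = 2.3999×0.90851×0.32116 + 0.41787×0.94702×0.67555 = 0.700236 + 0.267336 = 0.967572.
Q̄ = (S₀/π) × [bracket] = (1361/π) × 0.967572 = 419.17 W/m².
— Configuration B (φ=-63.7°):
cos H₀ = −tan(-63.7°) tan(+18.733°) = 0.6862, H₀ = 0.8146 rad.
Bracket: H₀ sin φ sin δ + cos φ cos δ sin H₀ = 0.8146×-0.89649×0.32116 + 0.44307×0.94702×0.72744 = -0.234537 + 0.305231 = 0.070694.
Q̄ = (S₀/π) × [bracket] = (1361/π) × 0.070694 = 30.626 W/m².
Ratio Q̄_A / Q̄_B = 419.17 / 30.626 = 13.69.

Q̄_A / Q̄_B ≈ 13.7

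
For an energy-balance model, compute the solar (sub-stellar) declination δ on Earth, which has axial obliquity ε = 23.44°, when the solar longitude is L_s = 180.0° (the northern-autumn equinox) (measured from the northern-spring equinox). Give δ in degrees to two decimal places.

sin δ = sin ε · sin L_s = sin 23.44° × sin 180.0° = 0.000000.
δ = arcsin(0.000000) = +0.00°.

δ = +0.00°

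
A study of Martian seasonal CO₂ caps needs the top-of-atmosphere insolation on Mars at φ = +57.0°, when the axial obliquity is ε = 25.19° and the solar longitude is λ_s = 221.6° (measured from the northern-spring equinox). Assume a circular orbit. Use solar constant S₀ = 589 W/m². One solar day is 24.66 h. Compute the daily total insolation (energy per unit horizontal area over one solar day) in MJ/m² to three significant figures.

3.41 MJ/m²

Solar declination: sin δ = sin ε · sin λ_s = sin 25.19° × sin 221.6° = -0.28258, so δ = -16.414°.
cos H₀ = −tan(+57.0°) tan(-16.414°) = 0.4536, H₀ = 1.1000 rad.
Bracket: H₀ sin φ sin δ + cos φ cos δ sin H₀ = 1.1000×0.83867×-0.28258 + 0.54464×0.95924×0.89119 = -0.260691 + 0.465594 = 0.204903.
Q̄ = (S₀/π) × [bracket] = (589/π) × 0.204903 = 38.416 W/m².
Daily total = Q̄ × 24.66 h × 3600 s/h = 38.416 × 24.66 × 3600 / 10⁶ = 3.410 MJ/m².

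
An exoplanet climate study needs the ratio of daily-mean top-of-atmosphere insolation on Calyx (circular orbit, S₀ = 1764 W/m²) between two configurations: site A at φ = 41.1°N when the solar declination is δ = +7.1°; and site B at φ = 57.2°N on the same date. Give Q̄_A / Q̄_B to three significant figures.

Q̄_A / Q̄_B ≈ 1.24

— Configuration A (φ=+41.1°):
cos H₀ = −tan(+41.1°) tan(+7.100°) = -0.1087, H₀ = 1.6797 rad.
Bracket: H₀ sin φ sin δ + cos φ cos δ sin H₀ = 1.6797×0.65738×0.12360 + 0.75356×0.99233×0.99408 = 0.136479 + 0.743353 = 0.879832.
Q̄ = (S₀/π) × [bracket] = (1764/π) × 0.879832 = 494.02 W/m².
— Configuration B (φ=+57.2°):
cos H₀ = −tan(+57.2°) tan(+7.100°) = -0.1933, H₀ = 1.7653 rad.
Bracket: H₀ sin φ sin δ + cos φ cos δ sin H₀ = 1.7653×0.84057×0.12360 + 0.54171×0.99233×0.98114 = 0.183405 + 0.527417 = 0.710822.
Q̄ = (S₀/π) × [bracket] = (1764/π) × 0.710822 = 399.13 W/m².
Ratio Q̄_A / Q̄_B = 494.02 / 399.13 = 1.238.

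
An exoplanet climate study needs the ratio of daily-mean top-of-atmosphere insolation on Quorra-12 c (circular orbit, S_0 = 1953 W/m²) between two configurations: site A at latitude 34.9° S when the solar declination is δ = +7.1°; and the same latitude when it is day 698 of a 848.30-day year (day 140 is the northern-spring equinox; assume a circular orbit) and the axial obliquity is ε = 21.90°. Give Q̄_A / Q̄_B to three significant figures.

— Configuration A (ϕ=-34.9°):
cos h₀ = −tan(-34.9°) tan(+7.100°) = 0.0869, h₀ = 1.4838 rad.
Bracket: h₀ sin ϕ sin δ + cos ϕ cos δ sin h₀ = 1.4838×-0.57215×0.12360 + 0.82015×0.99233×0.99622 = -0.104931 + 0.810783 = 0.705852.
Q̄ = (S_0/π) × [bracket] = (1953/π) × 0.705852 = 438.80 W/m².
— Configuration B (ϕ=-34.9°):
Solar longitude: L_s = 360° × (698 − 140)/848.30 = 236.803°.
sin δ = sin 21.90° × sin 236.803° = -0.31211, so δ = -18.187°.
cos h₀ = −tan(-34.9°) tan(-18.187°) = -0.2292, h₀ = 1.8020 rad.
Bracket: h₀ sin ϕ sin δ + cos ϕ cos δ sin h₀ = 1.8020×-0.57215×-0.31211 + 0.82015×0.95004×0.97338 = 0.321790 + 0.758434 = 1.080224.
Q̄ = (S_0/π) × [bracket] = (1953/π) × 1.080224 = 671.53 W/m².
Ratio Q̄_A / Q̄_B = 438.80 / 671.53 = 0.6534.

Q̄_A / Q̄_B ≈ 0.653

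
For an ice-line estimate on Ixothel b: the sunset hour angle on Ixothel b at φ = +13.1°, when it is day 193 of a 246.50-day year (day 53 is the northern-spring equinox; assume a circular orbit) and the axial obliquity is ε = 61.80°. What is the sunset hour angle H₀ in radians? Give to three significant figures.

H₀ = 1.48 rad

Solar longitude: λ_s = 360° × (193 − 53)/246.50 = 204.462°.
sin δ = sin 61.80° × sin 204.462° = -0.36495, so δ = -21.404°.
cos H₀ = −tan φ · tan δ = −tan(+13.1°) × tan(-21.404°) = 0.0912, so H₀ = 1.4795 rad = 84.77°.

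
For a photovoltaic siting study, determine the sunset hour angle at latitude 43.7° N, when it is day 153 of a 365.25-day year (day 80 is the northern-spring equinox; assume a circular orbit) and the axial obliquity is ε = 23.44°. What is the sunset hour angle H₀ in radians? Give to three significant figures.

Solar longitude: λ_s = 360° × (153 − 80)/365.25 = 71.951°.
sin δ = sin 23.44° × sin 71.951° = 0.37821, so δ = +22.223°.
cos H₀ = −tan φ · tan δ = −tan(+43.7°) × tan(+22.223°) = -0.3904, so H₀ = 1.9719 rad = 112.98°.

H₀ = 1.97 rad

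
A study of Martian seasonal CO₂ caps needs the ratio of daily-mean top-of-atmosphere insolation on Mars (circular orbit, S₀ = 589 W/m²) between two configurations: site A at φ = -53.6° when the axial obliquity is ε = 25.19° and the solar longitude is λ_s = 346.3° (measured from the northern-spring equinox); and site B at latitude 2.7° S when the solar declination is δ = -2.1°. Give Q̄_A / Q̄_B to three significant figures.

— Configuration A (φ=-53.6°):
Solar declination: sin δ = sin ε · sin λ_s = sin 25.19° × sin 346.3° = -0.10080, so δ = -5.785°.
cos H₀ = −tan(-53.6°) tan(-5.785°) = -0.1374, H₀ = 1.7087 rad.
Bracket: H₀ sin φ sin δ + cos φ cos δ sin H₀ = 1.7087×-0.80489×-0.10080 + 0.59342×0.99491×0.99051 = 0.138632 + 0.584797 = 0.723429.
Q̄ = (S₀/π) × [bracket] = (589/π) × 0.723429 = 135.63 W/m².
— Configuration B (φ=-2.7°):
cos H₀ = −tan(-2.7°) tan(-2.100°) = -0.0017, H₀ = 1.5725 rad.
Bracket: H₀ sin φ sin δ + cos φ cos δ sin H₀ = 1.5725×-0.04711×-0.03664 + 0.99889×0.99933×1.00000 = 0.002714 + 0.998221 = 1.000935.
Q̄ = (S₀/π) × [bracket] = (589/π) × 1.000935 = 187.66 W/m².
Ratio Q̄_A / Q̄_B = 135.63 / 187.66 = 0.7227.

Q̄_A / Q̄_B ≈ 0.723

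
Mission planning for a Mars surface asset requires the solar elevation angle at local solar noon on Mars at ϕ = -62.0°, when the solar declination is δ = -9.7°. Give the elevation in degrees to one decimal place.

At local noon the hour angle is zero, so the zenith angle equals |ϕ − δ| = |-62.0° − (-9.700°)| = 52.300°.
Elevation = 90° − 52.300° = 37.7°.

37.7°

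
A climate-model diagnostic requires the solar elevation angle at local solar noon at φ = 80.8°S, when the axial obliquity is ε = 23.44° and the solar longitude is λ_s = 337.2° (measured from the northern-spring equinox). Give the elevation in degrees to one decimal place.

18.1°

Solar declination: sin δ = sin ε · sin λ_s = sin 23.44° × sin 337.2° = -0.15415, so δ = -8.867°.
At local noon the hour angle is zero, so the zenith angle equals |φ − δ| = |-80.8° − (-8.867°)| = 71.933°.
Elevation = 90° − 71.933° = 18.1°.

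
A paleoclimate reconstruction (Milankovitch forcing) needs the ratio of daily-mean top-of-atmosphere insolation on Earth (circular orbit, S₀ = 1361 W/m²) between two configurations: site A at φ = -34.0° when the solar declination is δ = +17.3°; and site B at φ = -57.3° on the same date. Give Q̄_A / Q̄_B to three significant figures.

— Configuration A (φ=-34.0°):
cos H₀ = −tan(-34.0°) tan(+17.300°) = 0.2101, H₀ = 1.3591 rad.
Bracket: H₀ sin φ sin δ + cos φ cos δ sin H₀ = 1.3591×-0.55919×0.29737 + 0.82904×0.95476×0.97768 = -0.226000 + 0.773867 = 0.547867.
Q̄ = (S₀/π) × [bracket] = (1361/π) × 0.547867 = 237.35 W/m².
— Configuration B (φ=-57.3°):
cos H₀ = −tan(-57.3°) tan(+17.300°) = 0.4852, H₀ = 1.0643 rad.
Bracket: H₀ sin φ sin δ + cos φ cos δ sin H₀ = 1.0643×-0.84151×0.29737 + 0.54024×0.95476×0.87443 = -0.266330 + 0.451031 = 0.184701.
Q̄ = (S₀/π) × [bracket] = (1361/π) × 0.184701 = 80.016 W/m².
Ratio Q̄_A / Q̄_B = 237.35 / 80.016 = 2.966.

Q̄_A / Q̄_B ≈ 2.97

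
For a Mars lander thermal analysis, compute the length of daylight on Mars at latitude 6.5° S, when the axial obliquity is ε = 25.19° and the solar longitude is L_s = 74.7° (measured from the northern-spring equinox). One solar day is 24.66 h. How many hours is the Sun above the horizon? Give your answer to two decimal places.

Solar declination: sin δ = sin ε · sin L_s = sin 25.19° × sin 74.7° = 0.41054, so δ = +24.239°.
cos h₀ = −tan ϕ · tan δ = −tan(-6.5°) × tan(+24.239°) = 0.0513, so h₀ = 1.5195 rad = 87.06°.
Daylight = 2h₀/(2π) × 24.66 h = (1.5195/π) × 24.66 = 11.93 h.

11.93 h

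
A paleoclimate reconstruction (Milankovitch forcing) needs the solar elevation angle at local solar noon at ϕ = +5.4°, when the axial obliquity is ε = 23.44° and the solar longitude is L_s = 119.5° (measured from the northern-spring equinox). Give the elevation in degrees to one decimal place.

75.1°

Solar declination: sin δ = sin ε · sin L_s = sin 23.44° × sin 119.5° = 0.34622, so δ = +20.256°.
At local noon the hour angle is zero, so the zenith angle equals |ϕ − δ| = |+5.4° − (+20.256°)| = 14.856°.
Elevation = 90° − 14.856° = 75.1°.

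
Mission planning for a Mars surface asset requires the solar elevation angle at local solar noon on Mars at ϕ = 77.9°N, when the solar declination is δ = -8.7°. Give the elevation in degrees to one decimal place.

At local noon the hour angle is zero, so the zenith angle equals |ϕ − δ| = |+77.9° − (-8.700°)| = 86.600°.
Elevation = 90° − 86.600° = 3.4°.

3.4°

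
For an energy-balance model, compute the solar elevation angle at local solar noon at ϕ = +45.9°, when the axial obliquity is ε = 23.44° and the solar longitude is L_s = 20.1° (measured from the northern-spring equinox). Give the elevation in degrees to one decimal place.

Solar declination: sin δ = sin ε · sin L_s = sin 23.44° × sin 20.1° = 0.13670, so δ = +7.857°.
At local noon the hour angle is zero, so the zenith angle equals |ϕ − δ| = |+45.9° − (+7.857°)| = 38.043°.
Elevation = 90° − 38.043° = 52.0°.

52.0°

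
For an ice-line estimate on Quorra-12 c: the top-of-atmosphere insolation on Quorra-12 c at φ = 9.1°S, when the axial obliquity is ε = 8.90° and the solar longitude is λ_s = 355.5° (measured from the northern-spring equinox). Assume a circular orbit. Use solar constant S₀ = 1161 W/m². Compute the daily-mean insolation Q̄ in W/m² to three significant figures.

Solar declination: sin δ = sin ε · sin λ_s = sin 8.90° × sin 355.5° = -0.01214, so δ = -0.695°.
cos H₀ = −tan(-9.1°) tan(-0.695°) = -0.0019, H₀ = 1.5727 rad.
Bracket: H₀ sin φ sin δ + cos φ cos δ sin H₀ = 1.5727×-0.15816×-0.01214 + 0.98741×0.99993×1.00000 = 0.003020 + 0.987341 = 0.990361.
Q̄ = (S₀/π) × [bracket] = (1161/π) × 0.990361 = 366.0 W/m².

Q̄ ≈ 366 W/m²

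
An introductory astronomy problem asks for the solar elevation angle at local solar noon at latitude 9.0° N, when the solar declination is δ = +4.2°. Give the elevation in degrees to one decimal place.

At local noon the hour angle is zero, so the zenith angle equals |ϕ − δ| = |+9.0° − (+4.200°)| = 4.800°.
Elevation = 90° − 4.800° = 85.2°.

85.2°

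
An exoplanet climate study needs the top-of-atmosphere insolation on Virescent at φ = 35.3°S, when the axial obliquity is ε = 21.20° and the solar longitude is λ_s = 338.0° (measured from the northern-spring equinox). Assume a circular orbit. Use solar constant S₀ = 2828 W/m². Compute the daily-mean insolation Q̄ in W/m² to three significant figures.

Solar declination: sin δ = sin ε · sin λ_s = sin 21.20° × sin 338.0° = -0.13547, so δ = -7.786°.
cos H₀ = −tan(-35.3°) tan(-7.786°) = -0.0968, H₀ = 1.6678 rad.
Bracket: H₀ sin φ sin δ + cos φ cos δ sin H₀ = 1.6678×-0.57786×-0.13547 + 0.81614×0.99078×0.99530 = 0.130560 + 0.804815 = 0.935375.
Q̄ = (S₀/π) × [bracket] = (2828/π) × 0.935375 = 842.0 W/m².

Q̄ ≈ 842 W/m²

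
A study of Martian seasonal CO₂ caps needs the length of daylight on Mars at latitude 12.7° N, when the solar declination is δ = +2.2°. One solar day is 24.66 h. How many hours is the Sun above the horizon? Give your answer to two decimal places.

12.40 h

cos h₀ = −tan ϕ · tan δ = −tan(+12.7°) × tan(+2.200°) = -0.0087, so h₀ = 1.5795 rad = 90.50°.
Daylight = 2h₀/(2π) × 24.66 h = (1.5795/π) × 24.66 = 12.40 h.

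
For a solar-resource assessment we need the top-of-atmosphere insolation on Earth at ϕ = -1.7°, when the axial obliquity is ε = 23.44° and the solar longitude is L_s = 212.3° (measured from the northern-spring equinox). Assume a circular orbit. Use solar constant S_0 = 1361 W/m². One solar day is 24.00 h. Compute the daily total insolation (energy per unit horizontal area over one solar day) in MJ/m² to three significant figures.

Solar declination: sin δ = sin ε · sin L_s = sin 23.44° × sin 212.3° = -0.21256, so δ = -12.272°.
cos h₀ = −tan(-1.7°) tan(-12.272°) = -0.0065, h₀ = 1.5773 rad.
Bracket: h₀ sin ϕ sin δ + cos ϕ cos δ sin h₀ = 1.5773×-0.02967×-0.21256 + 0.99956×0.97715×0.99998 = 0.009947 + 0.976701 = 0.986648.
Q̄ = (S_0/π) × [bracket] = (1361/π) × 0.986648 = 427.44 W/m².
Daily total = Q̄ × 24.00 h × 3600 s/h = 427.44 × 24.00 × 3600 / 10⁶ = 36.93 MJ/m².

36.9 MJ/m²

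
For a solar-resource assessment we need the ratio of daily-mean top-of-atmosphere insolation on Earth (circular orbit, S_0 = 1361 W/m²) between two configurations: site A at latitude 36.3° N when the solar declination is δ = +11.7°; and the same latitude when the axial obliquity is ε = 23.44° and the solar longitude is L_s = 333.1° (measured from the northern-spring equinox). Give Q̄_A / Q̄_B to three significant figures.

Q̄_A / Q̄_B ≈ 1.56

— Configuration A (ϕ=+36.3°):
cos h₀ = −tan(+36.3°) tan(+11.700°) = -0.1521, h₀ = 1.7235 rad.
Bracket: h₀ sin ϕ sin δ + cos ϕ cos δ sin h₀ = 1.7235×0.59201×0.20279 + 0.80593×0.97922×0.98836 = 0.206913 + 0.779997 = 0.986910.
Q̄ = (S_0/π) × [bracket] = (1361/π) × 0.986910 = 427.55 W/m².
— Configuration B (ϕ=+36.3°):
Solar declination: sin δ = sin ε · sin L_s = sin 23.44° × sin 333.1° = -0.17997, so δ = -10.368°.
cos h₀ = −tan(+36.3°) tan(-10.368°) = 0.1344, h₀ = 1.4360 rad.
Bracket: h₀ sin ϕ sin δ + cos ϕ cos δ sin h₀ = 1.4360×0.59201×-0.17997 + 0.80593×0.98367×0.99093 = -0.152997 + 0.785579 = 0.632582.
Q̄ = (S_0/π) × [bracket] = (1361/π) × 0.632582 = 274.05 W/m².
Ratio Q̄_A / Q̄_B = 427.55 / 274.05 = 1.560.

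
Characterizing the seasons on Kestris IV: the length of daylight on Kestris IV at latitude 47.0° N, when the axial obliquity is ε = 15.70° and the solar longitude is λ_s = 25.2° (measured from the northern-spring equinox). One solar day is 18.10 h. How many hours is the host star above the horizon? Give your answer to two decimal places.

Solar declination: sin δ = sin ε · sin λ_s = sin 15.70° × sin 25.2° = 0.11522, so δ = +6.616°.
cos H₀ = −tan φ · tan δ = −tan(+47.0°) × tan(+6.616°) = -0.1244, so H₀ = 1.6955 rad = 97.15°.
Daylight = 2H₀/(2π) × 18.10 h = (1.6955/π) × 18.10 = 9.77 h.

9.77 h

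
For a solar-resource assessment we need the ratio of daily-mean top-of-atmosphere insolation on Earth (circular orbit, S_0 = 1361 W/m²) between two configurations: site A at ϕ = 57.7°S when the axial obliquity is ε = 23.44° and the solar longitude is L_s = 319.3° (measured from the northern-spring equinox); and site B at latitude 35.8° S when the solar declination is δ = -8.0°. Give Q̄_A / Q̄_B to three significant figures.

— Configuration A (ϕ=-57.7°):
Solar declination: sin δ = sin ε · sin L_s = sin 23.44° × sin 319.3° = -0.25940, so δ = -15.034°.
cos h₀ = −tan(-57.7°) tan(-15.034°) = -0.4249, h₀ = 2.0096 rad.
Bracket: h₀ sin ϕ sin δ + cos ϕ cos δ sin h₀ = 2.0096×-0.84526×-0.25940 + 0.53435×0.96577×0.90525 = 0.440626 + 0.467163 = 0.907789.
Q̄ = (S_0/π) × [bracket] = (1361/π) × 0.907789 = 393.27 W/m².
— Configuration B (ϕ=-35.8°):
cos h₀ = −tan(-35.8°) tan(-8.000°) = -0.1014, h₀ = 1.6723 rad.
Bracket: h₀ sin ϕ sin δ + cos ϕ cos δ sin h₀ = 1.6723×-0.58496×-0.13917 + 0.81106×0.99027×0.99485 = 0.136140 + 0.799032 = 0.935172.
Q̄ = (S_0/π) × [bracket] = (1361/π) × 0.935172 = 405.13 W/m².
Ratio Q̄_A / Q̄_B = 393.27 / 405.13 = 0.9707.

Q̄_A / Q̄_B ≈ 0.971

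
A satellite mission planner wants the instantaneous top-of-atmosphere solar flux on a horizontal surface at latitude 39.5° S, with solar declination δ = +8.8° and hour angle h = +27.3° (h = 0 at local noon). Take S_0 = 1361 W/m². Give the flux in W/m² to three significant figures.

cos θ_z = sin ϕ sin δ + cos ϕ cos δ cos h = -0.097311 + 0.677607 = 0.580296.
Flux = S_0 · cos θ_z = 1361 × 0.580296 = 789.8 W/m².

790 W/m²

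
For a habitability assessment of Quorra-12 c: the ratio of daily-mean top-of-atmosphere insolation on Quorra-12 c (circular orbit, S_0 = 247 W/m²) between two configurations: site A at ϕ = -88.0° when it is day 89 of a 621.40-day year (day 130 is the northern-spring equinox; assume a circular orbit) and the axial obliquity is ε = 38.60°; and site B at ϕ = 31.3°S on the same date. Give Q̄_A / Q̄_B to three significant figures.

— Configuration A (ϕ=-88.0°):
Solar longitude: L_s = 360° × (89 − 130)/621.40 = -23.753°, i.e. -23.753° + 360° = 336.247°.
sin δ = sin 38.60° × sin 336.247° = -0.25129, so δ = -14.554°.
cos h₀ = −tan(-88.0°) tan(-14.554°) = -7.4347 ≤ −1 ⇒ polar day, h₀ = π.
Bracket: h₀ sin ϕ sin δ + cos ϕ cos δ sin h₀ = 3.1416×-0.99939×-0.25129 + 0.03490×0.96791×0.00000 = 0.788971 + 0.000000 = 0.788971.
Q̄ = (S_0/π) × [bracket] = (247/π) × 0.788971 = 62.031 W/m².
— Configuration B (ϕ=-31.3°):
cos h₀ = −tan(-31.3°) tan(-14.554°) = -0.1579, h₀ = 1.7293 rad.
Bracket: h₀ sin ϕ sin δ + cos ϕ cos δ sin h₀ = 1.7293×-0.51952×-0.25129 + 0.85446×0.96791×0.98746 = 0.225760 + 0.816669 = 1.042429.
Q̄ = (S_0/π) × [bracket] = (247/π) × 1.042429 = 81.958 W/m².
Ratio Q̄_A / Q̄_B = 62.031 / 81.958 = 0.7569.

Q̄_A / Q̄_B ≈ 0.757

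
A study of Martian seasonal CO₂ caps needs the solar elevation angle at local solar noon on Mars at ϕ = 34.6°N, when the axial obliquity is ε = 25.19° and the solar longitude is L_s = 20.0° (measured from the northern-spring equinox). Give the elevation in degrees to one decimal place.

Solar declination: sin δ = sin ε · sin L_s = sin 25.19° × sin 20.0° = 0.14557, so δ = +8.370°.
At local noon the hour angle is zero, so the zenith angle equals |ϕ − δ| = |+34.6° − (+8.370°)| = 26.230°.
Elevation = 90° − 26.230° = 63.8°.

63.8°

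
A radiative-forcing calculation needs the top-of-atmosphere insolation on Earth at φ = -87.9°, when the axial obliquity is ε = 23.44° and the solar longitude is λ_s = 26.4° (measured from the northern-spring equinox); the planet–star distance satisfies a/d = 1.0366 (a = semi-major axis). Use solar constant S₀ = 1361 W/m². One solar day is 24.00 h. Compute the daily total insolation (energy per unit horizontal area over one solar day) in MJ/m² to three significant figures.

0.00 MJ/m²

Solar declination: sin δ = sin ε · sin λ_s = sin 23.44° × sin 26.4° = 0.17687, so δ = +10.188°.
cos H₀ = −tan(-87.9°) tan(+10.188°) = 4.9008 ≥ 1 ⇒ polar night, H₀ = 0 and Q̄ = 0.
Inverse-square distance factor (a/d)² = 1.0366² = 1.074540.
Daily total = Q̄ × 24.00 h × 3600 s/h = 0.00 MJ/m².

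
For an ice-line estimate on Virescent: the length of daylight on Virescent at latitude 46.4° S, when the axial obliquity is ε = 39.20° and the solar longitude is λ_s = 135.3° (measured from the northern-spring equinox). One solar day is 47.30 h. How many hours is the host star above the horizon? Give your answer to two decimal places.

15.40 h

Solar declination: sin δ = sin ε · sin λ_s = sin 39.20° × sin 135.3° = 0.44457, so δ = +26.396°.
cos H₀ = −tan φ · tan δ = −tan(-46.4°) × tan(+26.396°) = 0.5212, so H₀ = 1.0226 rad = 58.59°.
Daylight = 2H₀/(2π) × 47.30 h = (1.0226/π) × 47.30 = 15.40 h.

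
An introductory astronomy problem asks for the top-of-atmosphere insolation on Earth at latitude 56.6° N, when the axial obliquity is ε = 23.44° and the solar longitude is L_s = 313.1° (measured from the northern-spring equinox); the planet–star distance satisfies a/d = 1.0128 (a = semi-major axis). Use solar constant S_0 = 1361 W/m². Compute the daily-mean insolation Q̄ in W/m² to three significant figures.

Solar declination: sin δ = sin ε · sin L_s = sin 23.44° × sin 313.1° = -0.29045, so δ = -16.885°.
cos h₀ = −tan(+56.6°) tan(-16.885°) = 0.4603, h₀ = 1.0924 rad.
Bracket: h₀ sin ϕ sin δ + cos ϕ cos δ sin h₀ = 1.0924×0.83485×-0.29045 + 0.55048×0.95689×0.88774 = -0.264888 + 0.467616 = 0.202728.
Inverse-square distance factor (a/d)² = 1.0128² = 1.025764.
Q̄ = (S_0/π) × 1.025764 × [bracket] = (1361/π) × 1.025764 × 0.202728 = 90.09 W/m².

Q̄ ≈ 90.1 W/m²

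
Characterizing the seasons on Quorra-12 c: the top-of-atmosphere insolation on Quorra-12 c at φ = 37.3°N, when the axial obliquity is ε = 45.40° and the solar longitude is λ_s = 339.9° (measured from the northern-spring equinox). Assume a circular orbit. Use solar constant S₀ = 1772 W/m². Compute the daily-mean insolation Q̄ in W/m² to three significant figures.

Solar declination: sin δ = sin ε · sin λ_s = sin 45.40° × sin 339.9° = -0.24469, so δ = -14.164°.
cos H₀ = −tan(+37.3°) tan(-14.164°) = 0.1923, H₀ = 1.3773 rad.
Bracket: H₀ sin φ sin δ + cos φ cos δ sin H₀ = 1.3773×0.60599×-0.24469 + 0.79547×0.96960×0.98135 = -0.204226 + 0.756903 = 0.552677.
Q̄ = (S₀/π) × [bracket] = (1772/π) × 0.552677 = 311.7 W/m².

Q̄ ≈ 312 W/m²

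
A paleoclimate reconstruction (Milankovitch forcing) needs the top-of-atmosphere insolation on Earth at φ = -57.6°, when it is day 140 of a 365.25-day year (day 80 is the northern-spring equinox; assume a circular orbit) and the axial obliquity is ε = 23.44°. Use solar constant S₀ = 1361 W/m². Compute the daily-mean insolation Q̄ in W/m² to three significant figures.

Q̄ ≈ 58.8 W/m²

Solar longitude: λ_s = 360° × (140 − 80)/365.25 = 59.138°.
sin δ = sin 23.44° × sin 59.138° = 0.34146, so δ = +19.966°.
cos H₀ = −tan(-57.6°) tan(+19.966°) = 0.5725, H₀ = 0.9613 rad.
Bracket: H₀ sin φ sin δ + cos φ cos δ sin H₀ = 0.9613×-0.84433×0.34146 + 0.53583×0.93990×0.81993 = -0.277148 + 0.412939 = 0.135791.
Q̄ = (S₀/π) × [bracket] = (1361/π) × 0.135791 = 58.83 W/m².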